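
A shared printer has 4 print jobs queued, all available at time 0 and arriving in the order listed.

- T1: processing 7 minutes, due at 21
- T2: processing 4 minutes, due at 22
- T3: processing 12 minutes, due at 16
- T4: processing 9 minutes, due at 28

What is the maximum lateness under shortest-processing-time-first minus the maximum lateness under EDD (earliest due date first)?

SPT (increasing processing time): T2 T1 T4 T3.
T2: 0→4, due 22, lateness -18
T1: 4→11, due 21, lateness -10
T4: 11→20, due 28, lateness -8
T3: 20→32, due 16, lateness 16
Maximum = 16.
EDD (increasing due date): T3 T1 T2 T4.
T3: 0→12, due 16, lateness -4
T1: 12→19, due 21, lateness -2
T2: 19→23, due 22, lateness 1
T4: 23→32, due 28, lateness 4
Maximum = 4.
Difference = 16 − 4 = 12.

12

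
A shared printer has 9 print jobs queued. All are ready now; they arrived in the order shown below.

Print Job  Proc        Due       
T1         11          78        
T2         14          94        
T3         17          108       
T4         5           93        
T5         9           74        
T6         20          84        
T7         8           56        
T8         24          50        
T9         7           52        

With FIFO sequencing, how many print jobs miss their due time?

3

FIFO (arrival order): T1 T2 T3 T4 T5 T6 T7 T8 T9.
T1: 0→11, due 78, tardiness 0
T2: 11→25, due 94, tardiness 0
T3: 25→42, due 108, tardiness 0
T4: 42→47, due 93, tardiness 0
T5: 47→56, due 74, tardiness 0
T6: 56→76, due 84, tardiness 0
T7: 76→84, due 56, tardiness 28
T8: 84→108, due 50, tardiness 58
T9: 108→115, due 52, tardiness 63
Late print jobs: 3.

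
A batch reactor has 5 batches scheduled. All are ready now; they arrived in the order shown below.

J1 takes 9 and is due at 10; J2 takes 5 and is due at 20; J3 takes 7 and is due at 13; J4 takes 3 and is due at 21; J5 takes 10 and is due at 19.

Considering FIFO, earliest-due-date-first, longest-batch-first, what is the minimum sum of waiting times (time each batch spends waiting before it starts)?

FIFO (arrival order): J1 J2 J3 J4 J5.
J1: waits 0, runs 0→9
J2: waits 9, runs 9→14
J3: waits 14, runs 14→21
J4: waits 21, runs 21→24
J5: waits 24, runs 24→34
Sum = 0+9+14+21+24 = 68.
EDD (increasing due date): J1 J3 J5 J2 J4.
J1: waits 0, runs 0→9
J3: waits 9, runs 9→16
J5: waits 16, runs 16→26
J2: waits 26, runs 26→31
J4: waits 31, runs 31→34
Sum = 0+9+16+26+31 = 82.
LPT (decreasing processing time): J5 J1 J3 J2 J4.
J5: waits 0, runs 0→10
J1: waits 10, runs 10→19
J3: waits 19, runs 19→26
J2: waits 26, runs 26→31
J4: waits 31, runs 31→34
Sum = 0+10+19+26+31 = 86.
FIFO 68, EDD 82, LPT 86 → minimum 68.

68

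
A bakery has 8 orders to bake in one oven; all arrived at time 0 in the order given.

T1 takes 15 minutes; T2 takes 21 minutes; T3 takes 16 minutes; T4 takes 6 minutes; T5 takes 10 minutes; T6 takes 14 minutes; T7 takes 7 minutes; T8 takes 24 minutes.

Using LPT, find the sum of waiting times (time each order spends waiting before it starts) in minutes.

503

LPT (decreasing processing time): T8 T2 T3 T1 T6 T5 T7 T4.
T8: waits 0, runs 0→24
T2: waits 24, runs 24→45
T3: waits 45, runs 45→61
T1: waits 61, runs 61→76
T6: waits 76, runs 76→90
T5: waits 90, runs 90→100
T7: waits 100, runs 100→107
T4: waits 107, runs 107→113
Sum = 0+24+45+61+76+90+100+107 = 503.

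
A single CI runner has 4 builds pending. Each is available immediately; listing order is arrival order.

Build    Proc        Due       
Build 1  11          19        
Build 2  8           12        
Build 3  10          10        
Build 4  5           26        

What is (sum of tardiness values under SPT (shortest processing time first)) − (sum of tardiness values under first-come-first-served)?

SPT (increasing processing time): Build 4 Build 2 Build 3 Build 1.
Build 4: 0→5, due 26, tardiness 0
Build 2: 5→13, due 12, tardiness 1
Build 3: 13→23, due 10, tardiness 13
Build 1: 23→34, due 19, tardiness 15
Sum = 0+1+13+15 = 29.
FIFO (arrival order): Build 1 Build 2 Build 3 Build 4.
Build 1: 0→11, due 19, tardiness 0
Build 2: 11→19, due 12, tardiness 7
Build 3: 19→29, due 10, tardiness 19
Build 4: 29→34, due 26, tardiness 8
Sum = 0+7+19+8 = 34.
Difference = 29 − 34 = -5.

-5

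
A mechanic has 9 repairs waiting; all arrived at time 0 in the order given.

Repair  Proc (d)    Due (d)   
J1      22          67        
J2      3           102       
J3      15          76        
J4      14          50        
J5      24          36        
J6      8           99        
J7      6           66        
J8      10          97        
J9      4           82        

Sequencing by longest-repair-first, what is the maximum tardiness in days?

LPT (decreasing processing time): J5 J1 J3 J4 J8 J6 J7 J9 J2.
J5: 0→24, due 36, tardiness 0
J1: 24→46, due 67, tardiness 0
J3: 46→61, due 76, tardiness 0
J4: 61→75, due 50, tardiness 25
J8: 75→85, due 97, tardiness 0
J6: 85→93, due 99, tardiness 0
J7: 93→99, due 66, tardiness 33
J9: 99→103, due 82, tardiness 21
J2: 103→106, due 102, tardiness 4
Maximum = 33.

33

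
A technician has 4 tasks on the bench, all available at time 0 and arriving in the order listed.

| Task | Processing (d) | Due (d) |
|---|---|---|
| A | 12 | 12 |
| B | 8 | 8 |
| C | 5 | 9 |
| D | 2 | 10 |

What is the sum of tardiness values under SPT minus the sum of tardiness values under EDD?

SPT (increasing processing time): D C B A.
D: 0→2, due 10, tardiness 0
C: 2→7, due 9, tardiness 0
B: 7→15, due 8, tardiness 7
A: 15→27, due 12, tardiness 15
Sum = 0+0+7+15 = 22.
EDD (increasing due date): B C D A.
B: 0→8, due 8, tardiness 0
C: 8→13, due 9, tardiness 4
D: 13→15, due 10, tardiness 5
A: 15→27, due 12, tardiness 15
Sum = 0+4+5+15 = 24.
Difference = 22 − 24 = -2.

-2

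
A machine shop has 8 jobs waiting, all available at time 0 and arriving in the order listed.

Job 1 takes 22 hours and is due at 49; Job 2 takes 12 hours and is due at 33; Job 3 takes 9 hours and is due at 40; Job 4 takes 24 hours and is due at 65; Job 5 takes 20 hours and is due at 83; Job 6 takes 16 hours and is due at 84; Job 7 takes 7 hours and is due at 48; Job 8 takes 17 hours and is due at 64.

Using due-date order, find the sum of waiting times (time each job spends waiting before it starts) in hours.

380

EDD (increasing due date): Job 2 Job 3 Job 7 Job 1 Job 8 Job 4 Job 5 Job 6.
Job 2: waits 0, runs 0→12
Job 3: waits 12, runs 12→21
Job 7: waits 21, runs 21→28
Job 1: waits 28, runs 28→50
Job 8: waits 50, runs 50→67
Job 4: waits 67, runs 67→91
Job 5: waits 91, runs 91→111
Job 6: waits 111, runs 111→127
Sum = 0+12+21+28+50+67+91+111 = 380.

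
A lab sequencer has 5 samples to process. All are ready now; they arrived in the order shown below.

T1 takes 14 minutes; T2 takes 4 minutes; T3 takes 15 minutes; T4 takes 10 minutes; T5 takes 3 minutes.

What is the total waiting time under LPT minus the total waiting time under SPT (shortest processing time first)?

LPT (decreasing processing time): T3 T1 T4 T2 T5.
T3: waits 0, runs 0→15
T1: waits 15, runs 15→29
T4: waits 29, runs 29→39
T2: waits 39, runs 39→43
T5: waits 43, runs 43→46
Sum = 0+15+29+39+43 = 126.
SPT (increasing processing time): T5 T2 T4 T1 T3.
T5: waits 0, runs 0→3
T2: waits 3, runs 3→7
T4: waits 7, runs 7→17
T1: waits 17, runs 17→31
T3: waits 31, runs 31→46
Sum = 0+3+7+17+31 = 58.
Difference = 126 − 58 = 68.

68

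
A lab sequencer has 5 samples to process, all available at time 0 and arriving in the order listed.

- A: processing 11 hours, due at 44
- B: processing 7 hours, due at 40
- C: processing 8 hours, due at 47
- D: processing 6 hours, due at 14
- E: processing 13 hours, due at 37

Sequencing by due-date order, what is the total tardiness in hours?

EDD (increasing due date): D E B A C.
D: 0→6, due 14, tardiness 0
E: 6→19, due 37, tardiness 0
B: 19→26, due 40, tardiness 0
A: 26→37, due 44, tardiness 0
C: 37→45, due 47, tardiness 0
Sum = 0+0+0+0+0 = 0.

0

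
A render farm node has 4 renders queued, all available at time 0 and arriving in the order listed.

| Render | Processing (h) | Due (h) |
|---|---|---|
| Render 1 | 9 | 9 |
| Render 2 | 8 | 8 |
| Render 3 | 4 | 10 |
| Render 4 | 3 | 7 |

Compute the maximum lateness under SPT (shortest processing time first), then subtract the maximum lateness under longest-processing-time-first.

-2

SPT (increasing processing time): Render 4 Render 3 Render 2 Render 1.
Render 4: 0→3, due 7, lateness -4
Render 3: 3→7, due 10, lateness -3
Render 2: 7→15, due 8, lateness 7
Render 1: 15→24, due 9, lateness 15
Maximum = 15.
LPT (decreasing processing time): Render 1 Render 2 Render 3 Render 4.
Render 1: 0→9, due 9, lateness 0
Render 2: 9→17, due 8, lateness 9
Render 3: 17→21, due 10, lateness 11
Render 4: 21→24, due 7, lateness 17
Maximum = 17.
Difference = 15 − 17 = -2.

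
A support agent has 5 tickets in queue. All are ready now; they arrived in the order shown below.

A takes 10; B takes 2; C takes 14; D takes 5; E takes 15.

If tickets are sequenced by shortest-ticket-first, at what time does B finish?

2

SPT (increasing processing time): B D A C E.
B: 0→2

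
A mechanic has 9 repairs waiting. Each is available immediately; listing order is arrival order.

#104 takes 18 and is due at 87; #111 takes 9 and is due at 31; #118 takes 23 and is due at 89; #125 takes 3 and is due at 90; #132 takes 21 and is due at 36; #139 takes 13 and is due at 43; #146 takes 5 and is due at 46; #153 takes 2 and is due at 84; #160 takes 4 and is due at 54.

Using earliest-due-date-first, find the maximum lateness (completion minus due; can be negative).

EDD (increasing due date): #111 #132 #139 #146 #160 #153 #104 #118 #125.
#111: 0→9, due 31, lateness -22
#132: 9→30, due 36, lateness -6
#139: 30→43, due 43, lateness 0
#146: 43→48, due 46, lateness 2
#160: 48→52, due 54, lateness -2
#153: 52→54, due 84, lateness -30
#104: 54→72, due 87, lateness -15
#118: 72→95, due 89, lateness 6
#125: 95→98, due 90, lateness 8
Maximum = 8.

8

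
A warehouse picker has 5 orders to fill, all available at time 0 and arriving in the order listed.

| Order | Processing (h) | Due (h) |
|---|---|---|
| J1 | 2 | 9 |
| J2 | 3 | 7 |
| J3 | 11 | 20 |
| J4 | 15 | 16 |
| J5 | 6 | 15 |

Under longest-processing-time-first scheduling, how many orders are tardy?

LPT (decreasing processing time): J4 J3 J5 J2 J1.
J4: 0→15, due 16, tardiness 0
J3: 15→26, due 20, tardiness 6
J5: 26→32, due 15, tardiness 17
J2: 32→35, due 7, tardiness 28
J1: 35→37, due 9, tardiness 28
Late orders: 4.

4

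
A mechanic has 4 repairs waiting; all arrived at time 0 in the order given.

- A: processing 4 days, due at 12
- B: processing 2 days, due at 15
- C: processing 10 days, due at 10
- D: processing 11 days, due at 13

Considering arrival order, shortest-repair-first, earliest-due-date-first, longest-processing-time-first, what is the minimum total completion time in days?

51

FIFO (arrival order): A B C D.
A: 0→4
B: 4→6
C: 6→16
D: 16→27
Sum = 4+6+16+27 = 53.
SPT (increasing processing time): B A C D.
B: 0→2
A: 2→6
C: 6→16
D: 16→27
Sum = 2+6+16+27 = 51.
EDD (increasing due date): C A D B.
C: 0→10
A: 10→14
D: 14→25
B: 25→27
Sum = 10+14+25+27 = 76.
LPT (decreasing processing time): D C A B.
D: 0→11
C: 11→21
A: 21→25
B: 25→27
Sum = 11+21+25+27 = 84.
FIFO 53, SPT 51, EDD 76, LPT 84 → minimum 51.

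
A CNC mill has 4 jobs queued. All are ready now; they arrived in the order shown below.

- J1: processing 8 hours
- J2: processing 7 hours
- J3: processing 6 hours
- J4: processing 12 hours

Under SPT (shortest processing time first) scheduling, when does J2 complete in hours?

SPT (increasing processing time): J3 J2 J1 J4.
J3: 0→6
J2: 6→13

13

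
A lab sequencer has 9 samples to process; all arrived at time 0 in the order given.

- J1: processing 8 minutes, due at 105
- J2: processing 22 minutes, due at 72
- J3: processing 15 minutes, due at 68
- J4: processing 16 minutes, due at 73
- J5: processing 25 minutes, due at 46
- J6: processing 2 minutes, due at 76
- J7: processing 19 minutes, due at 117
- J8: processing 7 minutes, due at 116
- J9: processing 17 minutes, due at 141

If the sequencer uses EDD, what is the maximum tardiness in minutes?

5

EDD (increasing due date): J5 J3 J2 J4 J6 J1 J8 J7 J9.
J5: 0→25, due 46, tardiness 0
J3: 25→40, due 68, tardiness 0
J2: 40→62, due 72, tardiness 0
J4: 62→78, due 73, tardiness 5
J6: 78→80, due 76, tardiness 4
J1: 80→88, due 105, tardiness 0
J8: 88→95, due 116, tardiness 0
J7: 95→114, due 117, tardiness 0
J9: 114→131, due 141, tardiness 0
Maximum = 5.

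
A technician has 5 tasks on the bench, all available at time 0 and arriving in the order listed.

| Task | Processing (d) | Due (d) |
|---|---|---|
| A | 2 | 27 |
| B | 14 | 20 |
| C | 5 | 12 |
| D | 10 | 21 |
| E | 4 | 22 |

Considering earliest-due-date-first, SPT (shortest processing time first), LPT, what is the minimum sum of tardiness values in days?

15

EDD (increasing due date): C B D E A.
C: 0→5, due 12, tardiness 0
B: 5→19, due 20, tardiness 0
D: 19→29, due 21, tardiness 8
E: 29→33, due 22, tardiness 11
A: 33→35, due 27, tardiness 8
Sum = 0+0+8+11+8 = 27.
SPT (increasing processing time): A E C D B.
A: 0→2, due 27, tardiness 0
E: 2→6, due 22, tardiness 0
C: 6→11, due 12, tardiness 0
D: 11→21, due 21, tardiness 0
B: 21→35, due 20, tardiness 15
Sum = 0+0+0+0+15 = 15.
LPT (decreasing processing time): B D C E A.
B: 0→14, due 20, tardiness 0
D: 14→24, due 21, tardiness 3
C: 24→29, due 12, tardiness 17
E: 29→33, due 22, tardiness 11
A: 33→35, due 27, tardiness 8
Sum = 0+3+17+11+8 = 39.
EDD 27, SPT 15, LPT 39 → minimum 15.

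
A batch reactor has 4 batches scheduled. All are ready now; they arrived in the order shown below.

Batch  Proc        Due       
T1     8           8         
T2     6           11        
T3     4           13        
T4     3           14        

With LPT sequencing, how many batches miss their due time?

LPT (decreasing processing time): T1 T2 T3 T4.
T1: 0→8, due 8, tardiness 0
T2: 8→14, due 11, tardiness 3
T3: 14→18, due 13, tardiness 5
T4: 18→21, due 14, tardiness 7
Late batches: 3.

3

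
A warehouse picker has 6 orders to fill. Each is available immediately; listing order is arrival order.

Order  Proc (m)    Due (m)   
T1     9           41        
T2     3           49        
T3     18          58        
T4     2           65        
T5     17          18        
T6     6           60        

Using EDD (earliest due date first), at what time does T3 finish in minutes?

47

EDD (increasing due date): T5 T1 T2 T3 T6 T4.
T5: 0→17
T1: 17→26
T2: 26→29
T3: 29→47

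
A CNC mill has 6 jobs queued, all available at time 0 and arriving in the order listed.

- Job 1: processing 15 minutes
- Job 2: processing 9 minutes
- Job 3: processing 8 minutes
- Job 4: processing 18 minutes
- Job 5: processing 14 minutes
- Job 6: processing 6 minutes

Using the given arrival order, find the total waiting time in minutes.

185

FIFO (arrival order): Job 1 Job 2 Job 3 Job 4 Job 5 Job 6.
Job 1: waits 0, runs 0→15
Job 2: waits 15, runs 15→24
Job 3: waits 24, runs 24→32
Job 4: waits 32, runs 32→50
Job 5: waits 50, runs 50→64
Job 6: waits 64, runs 64→70
Sum = 0+15+24+32+50+64 = 185.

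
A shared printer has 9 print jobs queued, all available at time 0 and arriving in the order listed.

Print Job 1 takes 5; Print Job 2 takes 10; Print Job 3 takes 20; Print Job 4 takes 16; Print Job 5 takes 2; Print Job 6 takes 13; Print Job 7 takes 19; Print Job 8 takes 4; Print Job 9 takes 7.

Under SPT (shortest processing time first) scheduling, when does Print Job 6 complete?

41

SPT (increasing processing time): Print Job 5 Print Job 8 Print Job 1 Print Job 9 Print Job 2 Print Job 6 Print Job 4 Print Job 7 Print Job 3.
Print Job 5: 0→2
Print Job 8: 2→6
Print Job 1: 6→11
Print Job 9: 11→18
Print Job 2: 18→28
Print Job 6: 28→41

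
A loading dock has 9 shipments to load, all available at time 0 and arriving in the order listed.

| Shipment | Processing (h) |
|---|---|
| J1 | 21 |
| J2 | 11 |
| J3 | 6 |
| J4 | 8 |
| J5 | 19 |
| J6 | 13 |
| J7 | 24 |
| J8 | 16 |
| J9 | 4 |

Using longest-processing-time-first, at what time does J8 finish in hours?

LPT (decreasing processing time): J7 J1 J5 J8 J6 J2 J4 J3 J9.
J7: 0→24
J1: 24→45
J5: 45→64
J8: 64→80

80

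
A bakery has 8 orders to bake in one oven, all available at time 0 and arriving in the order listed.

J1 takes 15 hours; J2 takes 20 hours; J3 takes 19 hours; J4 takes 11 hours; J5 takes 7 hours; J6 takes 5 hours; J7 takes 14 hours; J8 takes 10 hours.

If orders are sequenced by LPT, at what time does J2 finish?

20

LPT (decreasing processing time): J2 J3 J1 J7 J4 J8 J5 J6.
J2: 0→20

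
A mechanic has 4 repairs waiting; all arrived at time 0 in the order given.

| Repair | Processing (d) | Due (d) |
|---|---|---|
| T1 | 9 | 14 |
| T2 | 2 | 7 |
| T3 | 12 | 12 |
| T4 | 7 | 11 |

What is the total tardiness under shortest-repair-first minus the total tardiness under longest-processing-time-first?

-25

SPT (increasing processing time): T2 T4 T1 T3.
T2: 0→2, due 7, tardiness 0
T4: 2→9, due 11, tardiness 0
T1: 9→18, due 14, tardiness 4
T3: 18→30, due 12, tardiness 18
Sum = 0+0+4+18 = 22.
LPT (decreasing processing time): T3 T1 T4 T2.
T3: 0→12, due 12, tardiness 0
T1: 12→21, due 14, tardiness 7
T4: 21→28, due 11, tardiness 17
T2: 28→30, due 7, tardiness 23
Sum = 0+7+17+23 = 47.
Difference = 22 − 47 = -25.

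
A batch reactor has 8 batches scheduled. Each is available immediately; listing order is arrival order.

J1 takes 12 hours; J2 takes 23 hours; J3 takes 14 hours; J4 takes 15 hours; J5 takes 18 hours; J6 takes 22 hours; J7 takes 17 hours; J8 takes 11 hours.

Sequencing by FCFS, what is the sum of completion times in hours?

FIFO (arrival order): J1 J2 J3 J4 J5 J6 J7 J8.
J1: 0→12
J2: 12→35
J3: 35→49
J4: 49→64
J5: 64→82
J6: 82→104
J7: 104→121
J8: 121→132
Sum = 12+35+49+64+82+104+121+132 = 599.

599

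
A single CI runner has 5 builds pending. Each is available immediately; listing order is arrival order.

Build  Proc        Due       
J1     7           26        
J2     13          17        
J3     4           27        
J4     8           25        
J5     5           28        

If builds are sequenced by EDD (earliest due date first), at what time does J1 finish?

28

EDD (increasing due date): J2 J4 J1 J3 J5.
J2: 0→13
J4: 13→21
J1: 21→28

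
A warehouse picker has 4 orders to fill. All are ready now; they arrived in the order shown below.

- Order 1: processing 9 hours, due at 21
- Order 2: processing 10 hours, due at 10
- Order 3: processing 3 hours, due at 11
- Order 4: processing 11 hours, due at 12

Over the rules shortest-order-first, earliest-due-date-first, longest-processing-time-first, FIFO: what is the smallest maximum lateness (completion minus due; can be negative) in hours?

12

SPT (increasing processing time): Order 3 Order 1 Order 2 Order 4.
Order 3: 0→3, due 11, lateness -8
Order 1: 3→12, due 21, lateness -9
Order 2: 12→22, due 10, lateness 12
Order 4: 22→33, due 12, lateness 21
Maximum = 21.
EDD (increasing due date): Order 2 Order 3 Order 4 Order 1.
Order 2: 0→10, due 10, lateness 0
Order 3: 10→13, due 11, lateness 2
Order 4: 13→24, due 12, lateness 12
Order 1: 24→33, due 21, lateness 12
Maximum = 12.
LPT (decreasing processing time): Order 4 Order 2 Order 1 Order 3.
Order 4: 0→11, due 12, lateness -1
Order 2: 11→21, due 10, lateness 11
Order 1: 21→30, due 21, lateness 9
Order 3: 30→33, due 11, lateness 22
Maximum = 22.
FIFO (arrival order): Order 1 Order 2 Order 3 Order 4.
Order 1: 0→9, due 21, lateness -12
Order 2: 9→19, due 10, lateness 9
Order 3: 19→22, due 11, lateness 11
Order 4: 22→33, due 12, lateness 21
Maximum = 21.
SPT 21, EDD 12, LPT 22, FIFO 21 → minimum 12.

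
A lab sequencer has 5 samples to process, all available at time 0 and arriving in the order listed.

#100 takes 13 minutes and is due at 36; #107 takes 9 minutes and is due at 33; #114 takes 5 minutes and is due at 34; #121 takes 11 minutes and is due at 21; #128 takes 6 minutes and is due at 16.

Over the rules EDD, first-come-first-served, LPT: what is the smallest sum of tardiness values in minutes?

8

EDD (increasing due date): #128 #121 #107 #114 #100.
#128: 0→6, due 16, tardiness 0
#121: 6→17, due 21, tardiness 0
#107: 17→26, due 33, tardiness 0
#114: 26→31, due 34, tardiness 0
#100: 31→44, due 36, tardiness 8
Sum = 0+0+0+0+8 = 8.
FIFO (arrival order): #100 #107 #114 #121 #128.
#100: 0→13, due 36, tardiness 0
#107: 13→22, due 33, tardiness 0
#114: 22→27, due 34, tardiness 0
#121: 27→38, due 21, tardiness 17
#128: 38→44, due 16, tardiness 28
Sum = 0+0+0+17+28 = 45.
LPT (decreasing processing time): #100 #121 #107 #128 #114.
#100: 0→13, due 36, tardiness 0
#121: 13→24, due 21, tardiness 3
#107: 24→33, due 33, tardiness 0
#128: 33→39, due 16, tardiness 23
#114: 39→44, due 34, tardiness 10
Sum = 0+3+0+23+10 = 36.
EDD 8, FIFO 45, LPT 36 → minimum 8.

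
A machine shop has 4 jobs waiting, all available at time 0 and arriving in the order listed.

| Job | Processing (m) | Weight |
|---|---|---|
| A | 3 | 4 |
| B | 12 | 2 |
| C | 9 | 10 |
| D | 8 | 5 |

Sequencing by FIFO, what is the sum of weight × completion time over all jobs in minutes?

442

FIFO (arrival order): A B C D.
A: finishes 3, weight 4, w·C = 12
B: finishes 15, weight 2, w·C = 30
C: finishes 24, weight 10, w·C = 240
D: finishes 32, weight 5, w·C = 160
Sum = 12+30+240+160 = 442.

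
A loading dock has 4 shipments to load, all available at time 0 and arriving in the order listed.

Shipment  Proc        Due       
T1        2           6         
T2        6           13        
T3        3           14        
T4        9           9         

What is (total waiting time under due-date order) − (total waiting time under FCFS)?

9

EDD (increasing due date): T1 T4 T2 T3.
T1: waits 0, runs 0→2
T4: waits 2, runs 2→11
T2: waits 11, runs 11→17
T3: waits 17, runs 17→20
Sum = 0+2+11+17 = 30.
FIFO (arrival order): T1 T2 T3 T4.
T1: waits 0, runs 0→2
T2: waits 2, runs 2→8
T3: waits 8, runs 8→11
T4: waits 11, runs 11→20
Sum = 0+2+8+11 = 21.
Difference = 30 − 21 = 9.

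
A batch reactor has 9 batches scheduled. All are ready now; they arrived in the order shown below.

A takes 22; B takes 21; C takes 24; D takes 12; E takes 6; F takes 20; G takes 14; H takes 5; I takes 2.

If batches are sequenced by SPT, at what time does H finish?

7

SPT (increasing processing time): I H E D G F B A C.
I: 0→2
H: 2→7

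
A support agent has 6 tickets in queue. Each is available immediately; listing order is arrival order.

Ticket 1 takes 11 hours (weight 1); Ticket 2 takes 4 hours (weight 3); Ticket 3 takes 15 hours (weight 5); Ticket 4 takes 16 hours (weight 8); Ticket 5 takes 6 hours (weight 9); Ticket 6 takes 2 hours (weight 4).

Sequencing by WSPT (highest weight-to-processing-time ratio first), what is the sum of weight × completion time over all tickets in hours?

609

WSPT (decreasing weight/processing-time ratio): Ticket 6 Ticket 5 Ticket 2 Ticket 4 Ticket 3 Ticket 1.
Ticket 6: finishes 2, weight 4, w·C = 8
Ticket 5: finishes 8, weight 9, w·C = 72
Ticket 2: finishes 12, weight 3, w·C = 36
Ticket 4: finishes 28, weight 8, w·C = 224
Ticket 3: finishes 43, weight 5, w·C = 215
Ticket 1: finishes 54, weight 1, w·C = 54
Sum = 8+72+36+224+215+54 = 609.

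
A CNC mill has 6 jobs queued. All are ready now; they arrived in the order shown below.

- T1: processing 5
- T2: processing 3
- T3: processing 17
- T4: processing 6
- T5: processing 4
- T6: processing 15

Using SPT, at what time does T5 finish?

7

SPT (increasing processing time): T2 T5 T1 T4 T6 T3.
T2: 0→3
T5: 3→7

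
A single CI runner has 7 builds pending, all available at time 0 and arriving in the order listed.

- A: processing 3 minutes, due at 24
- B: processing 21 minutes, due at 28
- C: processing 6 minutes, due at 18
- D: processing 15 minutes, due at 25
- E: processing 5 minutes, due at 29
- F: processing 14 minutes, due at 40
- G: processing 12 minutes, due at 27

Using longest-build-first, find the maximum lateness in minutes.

LPT (decreasing processing time): B D F G C E A.
B: 0→21, due 28, lateness -7
D: 21→36, due 25, lateness 11
F: 36→50, due 40, lateness 10
G: 50→62, due 27, lateness 35
C: 62→68, due 18, lateness 50
E: 68→73, due 29, lateness 44
A: 73→76, due 24, lateness 52
Maximum = 52.

52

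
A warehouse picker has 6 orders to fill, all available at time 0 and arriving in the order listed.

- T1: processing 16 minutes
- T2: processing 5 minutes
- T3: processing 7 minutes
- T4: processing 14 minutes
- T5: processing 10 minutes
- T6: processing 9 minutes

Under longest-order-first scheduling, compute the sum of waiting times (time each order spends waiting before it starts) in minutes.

191

LPT (decreasing processing time): T1 T4 T5 T6 T3 T2.
T1: waits 0, runs 0→16
T4: waits 16, runs 16→30
T5: waits 30, runs 30→40
T6: waits 40, runs 40→49
T3: waits 49, runs 49→56
T2: waits 56, runs 56→61
Sum = 0+16+30+40+49+56 = 191.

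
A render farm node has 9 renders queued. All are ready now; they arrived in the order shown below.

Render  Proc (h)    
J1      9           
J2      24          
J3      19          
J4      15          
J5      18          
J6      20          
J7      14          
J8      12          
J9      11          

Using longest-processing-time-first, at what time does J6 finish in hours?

44

LPT (decreasing processing time): J2 J6 J3 J5 J4 J7 J8 J9 J1.
J2: 0→24
J6: 24→44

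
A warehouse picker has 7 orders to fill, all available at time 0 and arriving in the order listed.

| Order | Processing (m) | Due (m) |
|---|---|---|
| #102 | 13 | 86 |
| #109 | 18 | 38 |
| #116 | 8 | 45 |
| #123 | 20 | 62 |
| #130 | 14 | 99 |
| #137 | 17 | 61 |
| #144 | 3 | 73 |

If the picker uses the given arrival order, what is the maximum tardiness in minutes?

FIFO (arrival order): #102 #109 #116 #123 #130 #137 #144.
#102: 0→13, due 86, tardiness 0
#109: 13→31, due 38, tardiness 0
#116: 31→39, due 45, tardiness 0
#123: 39→59, due 62, tardiness 0
#130: 59→73, due 99, tardiness 0
#137: 73→90, due 61, tardiness 29
#144: 90→93, due 73, tardiness 20
Maximum = 29.

29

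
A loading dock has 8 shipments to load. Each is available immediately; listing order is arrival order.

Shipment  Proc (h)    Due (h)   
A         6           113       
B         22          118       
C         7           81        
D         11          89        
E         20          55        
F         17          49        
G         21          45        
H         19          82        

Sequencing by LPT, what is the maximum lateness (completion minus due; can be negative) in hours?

LPT (decreasing processing time): B G E H F D C A.
B: 0→22, due 118, lateness -96
G: 22→43, due 45, lateness -2
E: 43→63, due 55, lateness 8
H: 63→82, due 82, lateness 0
F: 82→99, due 49, lateness 50
D: 99→110, due 89, lateness 21
C: 110→117, due 81, lateness 36
A: 117→123, due 113, lateness 10
Maximum = 50.

50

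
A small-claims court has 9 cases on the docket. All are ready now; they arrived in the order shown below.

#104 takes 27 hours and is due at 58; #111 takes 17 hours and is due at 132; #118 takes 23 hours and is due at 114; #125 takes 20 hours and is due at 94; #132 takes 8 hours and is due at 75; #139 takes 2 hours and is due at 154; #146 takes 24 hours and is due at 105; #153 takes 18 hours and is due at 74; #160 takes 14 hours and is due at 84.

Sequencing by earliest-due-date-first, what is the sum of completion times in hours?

EDD (increasing due date): #104 #153 #132 #160 #125 #146 #118 #111 #139.
#104: 0→27
#153: 27→45
#132: 45→53
#160: 53→67
#125: 67→87
#146: 87→111
#118: 111→134
#111: 134→151
#139: 151→153
Sum = 27+45+53+67+87+111+134+151+153 = 828.

828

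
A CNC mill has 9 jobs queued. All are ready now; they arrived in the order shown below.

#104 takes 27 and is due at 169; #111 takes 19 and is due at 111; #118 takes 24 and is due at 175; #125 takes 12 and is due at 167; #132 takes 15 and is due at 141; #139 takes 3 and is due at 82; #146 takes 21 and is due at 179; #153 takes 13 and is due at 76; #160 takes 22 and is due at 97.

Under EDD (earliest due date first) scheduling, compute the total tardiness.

0

EDD (increasing due date): #153 #139 #160 #111 #132 #125 #104 #118 #146.
#153: 0→13, due 76, tardiness 0
#139: 13→16, due 82, tardiness 0
#160: 16→38, due 97, tardiness 0
#111: 38→57, due 111, tardiness 0
#132: 57→72, due 141, tardiness 0
#125: 72→84, due 167, tardiness 0
#104: 84→111, due 169, tardiness 0
#118: 111→135, due 175, tardiness 0
#146: 135→156, due 179, tardiness 0
Sum = 0+0+0+0+0+0+0+0+0 = 0.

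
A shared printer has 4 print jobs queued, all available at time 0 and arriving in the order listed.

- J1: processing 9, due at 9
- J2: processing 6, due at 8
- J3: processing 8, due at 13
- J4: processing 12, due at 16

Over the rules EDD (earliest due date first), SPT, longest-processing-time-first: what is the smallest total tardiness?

EDD (increasing due date): J2 J1 J3 J4.
J2: 0→6, due 8, tardiness 0
J1: 6→15, due 9, tardiness 6
J3: 15→23, due 13, tardiness 10
J4: 23→35, due 16, tardiness 19
Sum = 0+6+10+19 = 35.
SPT (increasing processing time): J2 J3 J1 J4.
J2: 0→6, due 8, tardiness 0
J3: 6→14, due 13, tardiness 1
J1: 14→23, due 9, tardiness 14
J4: 23→35, due 16, tardiness 19
Sum = 0+1+14+19 = 34.
LPT (decreasing processing time): J4 J1 J3 J2.
J4: 0→12, due 16, tardiness 0
J1: 12→21, due 9, tardiness 12
J3: 21→29, due 13, tardiness 16
J2: 29→35, due 8, tardiness 27
Sum = 0+12+16+27 = 55.
EDD 35, SPT 34, LPT 55 → minimum 34.

34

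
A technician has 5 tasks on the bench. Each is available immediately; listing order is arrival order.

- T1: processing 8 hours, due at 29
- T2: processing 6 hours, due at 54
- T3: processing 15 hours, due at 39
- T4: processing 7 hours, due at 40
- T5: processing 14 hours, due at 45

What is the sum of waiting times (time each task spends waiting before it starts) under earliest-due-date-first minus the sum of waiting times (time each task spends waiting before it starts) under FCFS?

EDD (increasing due date): T1 T3 T4 T5 T2.
T1: waits 0, runs 0→8
T3: waits 8, runs 8→23
T4: waits 23, runs 23→30
T5: waits 30, runs 30→44
T2: waits 44, runs 44→50
Sum = 0+8+23+30+44 = 105.
FIFO (arrival order): T1 T2 T3 T4 T5.
T1: waits 0, runs 0→8
T2: waits 8, runs 8→14
T3: waits 14, runs 14→29
T4: waits 29, runs 29→36
T5: waits 36, runs 36→50
Sum = 0+8+14+29+36 = 87.
Difference = 105 − 87 = 18.

18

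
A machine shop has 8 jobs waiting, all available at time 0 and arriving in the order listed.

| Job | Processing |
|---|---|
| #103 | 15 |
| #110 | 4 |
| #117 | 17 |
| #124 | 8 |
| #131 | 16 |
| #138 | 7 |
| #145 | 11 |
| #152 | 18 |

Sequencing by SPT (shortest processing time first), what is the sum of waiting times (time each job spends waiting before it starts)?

SPT (increasing processing time): #110 #138 #124 #145 #103 #131 #117 #152.
#110: waits 0, runs 0→4
#138: waits 4, runs 4→11
#124: waits 11, runs 11→19
#145: waits 19, runs 19→30
#103: waits 30, runs 30→45
#131: waits 45, runs 45→61
#117: waits 61, runs 61→78
#152: waits 78, runs 78→96
Sum = 0+4+11+19+30+45+61+78 = 248.

248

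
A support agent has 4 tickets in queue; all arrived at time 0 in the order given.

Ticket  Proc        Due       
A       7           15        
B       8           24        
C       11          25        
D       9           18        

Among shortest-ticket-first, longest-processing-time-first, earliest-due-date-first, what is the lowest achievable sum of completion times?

81

SPT (increasing processing time): A B D C.
A: 0→7
B: 7→15
D: 15→24
C: 24→35
Sum = 7+15+24+35 = 81.
LPT (decreasing processing time): C D B A.
C: 0→11
D: 11→20
B: 20→28
A: 28→35
Sum = 11+20+28+35 = 94.
EDD (increasing due date): A D B C.
A: 0→7
D: 7→16
B: 16→24
C: 24→35
Sum = 7+16+24+35 = 82.
SPT 81, LPT 94, EDD 82 → minimum 81.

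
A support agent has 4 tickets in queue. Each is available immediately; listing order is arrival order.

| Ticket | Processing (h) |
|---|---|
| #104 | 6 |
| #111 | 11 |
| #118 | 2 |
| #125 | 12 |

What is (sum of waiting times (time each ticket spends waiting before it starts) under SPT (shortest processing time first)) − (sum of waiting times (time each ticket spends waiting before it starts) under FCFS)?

SPT (increasing processing time): #118 #104 #111 #125.
#118: waits 0, runs 0→2
#104: waits 2, runs 2→8
#111: waits 8, runs 8→19
#125: waits 19, runs 19→31
Sum = 0+2+8+19 = 29.
FIFO (arrival order): #104 #111 #118 #125.
#104: waits 0, runs 0→6
#111: waits 6, runs 6→17
#118: waits 17, runs 17→19
#125: waits 19, runs 19→31
Sum = 0+6+17+19 = 42.
Difference = 29 − 42 = -13.

-13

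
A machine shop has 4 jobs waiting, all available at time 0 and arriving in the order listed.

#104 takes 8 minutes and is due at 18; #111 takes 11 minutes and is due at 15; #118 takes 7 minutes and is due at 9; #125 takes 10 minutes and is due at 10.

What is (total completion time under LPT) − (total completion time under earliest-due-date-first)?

9

LPT (decreasing processing time): #111 #125 #104 #118.
#111: 0→11
#125: 11→21
#104: 21→29
#118: 29→36
Sum = 11+21+29+36 = 97.
EDD (increasing due date): #118 #125 #111 #104.
#118: 0→7
#125: 7→17
#111: 17→28
#104: 28→36
Sum = 7+17+28+36 = 88.
Difference = 97 − 88 = 9.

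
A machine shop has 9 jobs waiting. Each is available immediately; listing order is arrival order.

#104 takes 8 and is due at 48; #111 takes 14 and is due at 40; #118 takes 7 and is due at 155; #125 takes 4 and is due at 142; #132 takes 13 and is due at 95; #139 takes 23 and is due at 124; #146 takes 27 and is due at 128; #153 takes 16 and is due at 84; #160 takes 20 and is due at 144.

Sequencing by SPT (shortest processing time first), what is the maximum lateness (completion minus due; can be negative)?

6

SPT (increasing processing time): #125 #118 #104 #132 #111 #153 #160 #139 #146.
#125: 0→4, due 142, lateness -138
#118: 4→11, due 155, lateness -144
#104: 11→19, due 48, lateness -29
#132: 19→32, due 95, lateness -63
#111: 32→46, due 40, lateness 6
#153: 46→62, due 84, lateness -22
#160: 62→82, due 144, lateness -62
#139: 82→105, due 124, lateness -19
#146: 105→132, due 128, lateness 4
Maximum = 6.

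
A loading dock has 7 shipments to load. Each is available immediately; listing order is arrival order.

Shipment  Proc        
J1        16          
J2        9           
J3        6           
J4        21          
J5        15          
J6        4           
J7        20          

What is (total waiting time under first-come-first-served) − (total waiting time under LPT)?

FIFO (arrival order): J1 J2 J3 J4 J5 J6 J7.
J1: waits 0, runs 0→16
J2: waits 16, runs 16→25
J3: waits 25, runs 25→31
J4: waits 31, runs 31→52
J5: waits 52, runs 52→67
J6: waits 67, runs 67→71
J7: waits 71, runs 71→91
Sum = 0+16+25+31+52+67+71 = 262.
LPT (decreasing processing time): J4 J7 J1 J5 J2 J3 J6.
J4: waits 0, runs 0→21
J7: waits 21, runs 21→41
J1: waits 41, runs 41→57
J5: waits 57, runs 57→72
J2: waits 72, runs 72→81
J3: waits 81, runs 81→87
J6: waits 87, runs 87→91
Sum = 0+21+41+57+72+81+87 = 359.
Difference = 262 − 359 = -97.

-97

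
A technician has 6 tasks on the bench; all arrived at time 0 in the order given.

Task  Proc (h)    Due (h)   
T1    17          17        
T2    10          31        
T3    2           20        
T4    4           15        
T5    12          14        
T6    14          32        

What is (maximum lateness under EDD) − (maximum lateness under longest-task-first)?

-15

EDD (increasing due date): T5 T4 T1 T3 T2 T6.
T5: 0→12, due 14, lateness -2
T4: 12→16, due 15, lateness 1
T1: 16→33, due 17, lateness 16
T3: 33→35, due 20, lateness 15
T2: 35→45, due 31, lateness 14
T6: 45→59, due 32, lateness 27
Maximum = 27.
LPT (decreasing processing time): T1 T6 T5 T2 T4 T3.
T1: 0→17, due 17, lateness 0
T6: 17→31, due 32, lateness -1
T5: 31→43, due 14, lateness 29
T2: 43→53, due 31, lateness 22
T4: 53→57, due 15, lateness 42
T3: 57→59, due 20, lateness 39
Maximum = 42.
Difference = 27 − 42 = -15.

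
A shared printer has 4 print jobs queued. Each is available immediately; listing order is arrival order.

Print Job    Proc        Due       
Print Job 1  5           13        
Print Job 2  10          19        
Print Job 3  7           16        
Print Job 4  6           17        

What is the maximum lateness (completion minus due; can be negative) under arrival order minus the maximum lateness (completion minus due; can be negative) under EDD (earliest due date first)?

2

FIFO (arrival order): Print Job 1 Print Job 2 Print Job 3 Print Job 4.
Print Job 1: 0→5, due 13, lateness -8
Print Job 2: 5→15, due 19, lateness -4
Print Job 3: 15→22, due 16, lateness 6
Print Job 4: 22→28, due 17, lateness 11
Maximum = 11.
EDD (increasing due date): Print Job 1 Print Job 3 Print Job 4 Print Job 2.
Print Job 1: 0→5, due 13, lateness -8
Print Job 3: 5→12, due 16, lateness -4
Print Job 4: 12→18, due 17, lateness 1
Print Job 2: 18→28, due 19, lateness 9
Maximum = 9.
Difference = 11 − 9 = 2.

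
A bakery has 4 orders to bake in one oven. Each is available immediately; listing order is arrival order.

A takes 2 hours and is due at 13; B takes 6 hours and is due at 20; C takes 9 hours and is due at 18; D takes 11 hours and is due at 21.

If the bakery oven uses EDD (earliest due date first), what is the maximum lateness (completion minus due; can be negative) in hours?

7

EDD (increasing due date): A C B D.
A: 0→2, due 13, lateness -11
C: 2→11, due 18, lateness -7
B: 11→17, due 20, lateness -3
D: 17→28, due 21, lateness 7
Maximum = 7.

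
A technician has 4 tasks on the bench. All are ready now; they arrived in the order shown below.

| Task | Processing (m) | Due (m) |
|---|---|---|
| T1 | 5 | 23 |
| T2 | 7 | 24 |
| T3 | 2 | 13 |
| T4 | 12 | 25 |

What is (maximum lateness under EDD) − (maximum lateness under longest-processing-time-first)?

EDD (increasing due date): T3 T1 T2 T4.
T3: 0→2, due 13, lateness -11
T1: 2→7, due 23, lateness -16
T2: 7→14, due 24, lateness -10
T4: 14→26, due 25, lateness 1
Maximum = 1.
LPT (decreasing processing time): T4 T2 T1 T3.
T4: 0→12, due 25, lateness -13
T2: 12→19, due 24, lateness -5
T1: 19→24, due 23, lateness 1
T3: 24→26, due 13, lateness 13
Maximum = 13.
Difference = 1 − 13 = -12.

-12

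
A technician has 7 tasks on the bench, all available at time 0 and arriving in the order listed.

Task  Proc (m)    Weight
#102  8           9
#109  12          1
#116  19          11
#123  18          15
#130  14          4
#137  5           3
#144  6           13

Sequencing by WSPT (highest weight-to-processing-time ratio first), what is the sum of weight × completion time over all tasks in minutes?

1773

WSPT (decreasing weight/processing-time ratio): #144 #102 #123 #137 #116 #130 #109.
#144: finishes 6, weight 13, w·C = 78
#102: finishes 14, weight 9, w·C = 126
#123: finishes 32, weight 15, w·C = 480
#137: finishes 37, weight 3, w·C = 111
#116: finishes 56, weight 11, w·C = 616
#130: finishes 70, weight 4, w·C = 280
#109: finishes 82, weight 1, w·C = 82
Sum = 78+126+480+111+616+280+82 = 1773.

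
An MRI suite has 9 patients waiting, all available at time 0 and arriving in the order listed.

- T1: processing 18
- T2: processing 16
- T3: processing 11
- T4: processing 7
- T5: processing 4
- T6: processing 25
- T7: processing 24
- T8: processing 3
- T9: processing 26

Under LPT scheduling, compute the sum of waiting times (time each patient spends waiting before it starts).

732

LPT (decreasing processing time): T9 T6 T7 T1 T2 T3 T4 T5 T8.
T9: waits 0, runs 0→26
T6: waits 26, runs 26→51
T7: waits 51, runs 51→75
T1: waits 75, runs 75→93
T2: waits 93, runs 93→109
T3: waits 109, runs 109→120
T4: waits 120, runs 120→127
T5: waits 127, runs 127→131
T8: waits 131, runs 131→134
Sum = 0+26+51+75+93+109+120+127+131 = 732.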